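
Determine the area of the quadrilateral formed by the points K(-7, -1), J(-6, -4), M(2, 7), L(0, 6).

The Shoelace formula works by pairing each vertex with the next (cycling back to the first).
For each pair, compute x_i*y_(i+1) - x_(i+1)*y_i:
  (-7*-4 - -6*-1) = 22
  (-6*7 - 2*-4) = -34
  (2*6 - 0*7) = 12
  (0*-1 - -7*6) = 42
Taking half the absolute value of the total: Area = (1/2)(42) = 21.

21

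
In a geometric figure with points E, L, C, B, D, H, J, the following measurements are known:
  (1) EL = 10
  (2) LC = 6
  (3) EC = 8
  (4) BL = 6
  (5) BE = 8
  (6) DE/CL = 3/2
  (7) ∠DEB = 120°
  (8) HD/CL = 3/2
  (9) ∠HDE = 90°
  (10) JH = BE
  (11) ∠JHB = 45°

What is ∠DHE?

From the given relations: HD = 3/2·CL = 3/2·6 = 9; DE = 3/2·CL = 3/2·6 = 9.
Step 1: By the law of cosines on triangle HDE: HE² = 9² + 9² − 2·9·9·cos(90°) = 162, so HE = 9·√2.
Step 2: By the inverse law of cosines on triangle DHE: cos(∠DHE) = (9² + (9·√2)² − 9²) / (2·9·9·√2) = 162/229.1 = 0.7071, so ∠DHE = 45°.

Therefore, the measure of angle ∠DHE = 45°.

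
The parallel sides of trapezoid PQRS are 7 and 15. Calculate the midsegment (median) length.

The midsegment (median) of a trapezoid connects the midpoints of the non-parallel sides.
Its length is the average of the two bases: (7 + 15) / 2 = 11.

11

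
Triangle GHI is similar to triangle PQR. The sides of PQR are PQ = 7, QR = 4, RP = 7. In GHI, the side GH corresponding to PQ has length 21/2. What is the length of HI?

Similar triangles have proportional sides. Setting up the proportion:
GH / PQ = HI / QR
21/2 / 7 = HI / 4
HI = 4 * 21/2 / 7 = 6.

6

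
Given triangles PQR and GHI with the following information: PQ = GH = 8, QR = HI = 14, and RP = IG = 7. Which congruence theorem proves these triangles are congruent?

Consider the given information: PQ = GH = 8, QR = HI = 14, and RP = IG = 7
This is not SAS or HL: SAS requires two sides and the included angle between them. HL only applies to right triangles with matching hypotenuse and leg.
The correct criterion is SSS. All three pairs of corresponding sides are equal (Side-Side-Side).

SSS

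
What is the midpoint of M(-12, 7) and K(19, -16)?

The midpoint is the average of the coordinates:
x: (-12 + 19)/2 = 7/2
y: (7 + -16)/2 = -9/2
Midpoint = (7/2, -9/2)

(7/2, -9/2)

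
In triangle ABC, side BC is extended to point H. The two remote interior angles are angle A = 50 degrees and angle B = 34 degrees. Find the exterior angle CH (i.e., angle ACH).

Exterior angle = 50 + 34 = 84 degrees (exterior angle theorem).

84 degrees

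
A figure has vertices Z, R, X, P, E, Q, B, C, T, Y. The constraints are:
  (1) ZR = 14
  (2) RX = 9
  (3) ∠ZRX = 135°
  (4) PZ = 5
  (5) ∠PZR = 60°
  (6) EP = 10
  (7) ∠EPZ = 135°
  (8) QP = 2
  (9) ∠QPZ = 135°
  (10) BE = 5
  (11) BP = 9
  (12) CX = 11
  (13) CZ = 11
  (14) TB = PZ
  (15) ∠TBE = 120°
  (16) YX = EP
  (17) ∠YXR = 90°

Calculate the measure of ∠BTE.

From the given relations: TB = PZ = 5.
Step 1: By the law of cosines on triangle TBE: TE² = 5² + 5² − 2·5·5·cos(120°) = 75, so TE = 5·√3.
Step 2: By the inverse law of cosines on triangle BTE: cos(∠BTE) = (5² + (5·√3)² − 5²) / (2·5·5·√3) = 75/86.6 = 0.866, so ∠BTE = 30°.

Therefore, the measure of angle ∠BTE = 30°.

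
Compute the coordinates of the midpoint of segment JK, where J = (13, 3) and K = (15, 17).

The midpoint is the average of the coordinates:
x: (13 + 15)/2 = 14
y: (3 + 17)/2 = 10
Midpoint = (14, 10)

(14, 10)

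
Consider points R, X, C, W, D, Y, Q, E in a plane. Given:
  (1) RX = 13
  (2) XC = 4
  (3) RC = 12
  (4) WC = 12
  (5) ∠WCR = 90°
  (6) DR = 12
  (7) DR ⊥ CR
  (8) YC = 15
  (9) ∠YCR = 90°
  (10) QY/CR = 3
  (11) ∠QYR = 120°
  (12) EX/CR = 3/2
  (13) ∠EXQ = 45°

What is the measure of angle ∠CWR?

Step 1: By the law of cosines on triangle WCR: WR² = 12² + 12² − 2·12·12·cos(90°) = 288, so WR = 12·√2.
Step 2: By the inverse law of cosines on triangle CWR: cos(∠CWR) = (12² + (12·√2)² − 12²) / (2·12·12·√2) = 288/407.29 = 0.7071, so ∠CWR = 45°.

Therefore, the measure of angle ∠CWR = 45°.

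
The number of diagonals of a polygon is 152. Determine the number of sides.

Using d = n(n - 3)/2, we solve 152 = n(n - 3)/2.
So n(n - 3) = 304.
Testing n = 19: 19 * 16 = 304 = 304. Correct.
The polygon has 19 sides.

19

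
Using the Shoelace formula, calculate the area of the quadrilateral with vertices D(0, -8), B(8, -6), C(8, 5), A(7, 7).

Using the Shoelace formula for a quadrilateral (vertices in order):
Area = (1/2)|sum of (x_i * y_(i+1) - x_(i+1) * y_i)|
Terms: (0*-6 - 8*-8) = 64, (8*5 - 8*-6) = 88, (8*7 - 7*5) = 21, (7*-8 - 0*7) = -56
Sum = 117
Area = (1/2)(117) = 117/2

117/2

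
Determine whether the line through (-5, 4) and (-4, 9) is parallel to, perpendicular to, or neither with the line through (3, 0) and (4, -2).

Slope of line 1: m1 = (9 - 4)/(-4 - -5) = 5/1 = 5
Slope of line 2: m2 = (-2 - 0)/(4 - 3) = -2/1 = -2
For parallel lines we need equal slopes: 5 != -2.
For perpendicular lines we need m1*m2 = -1: (5)(-2) = -10 != -1.
Since neither condition holds, the lines are neither parallel nor perpendicular.

Neither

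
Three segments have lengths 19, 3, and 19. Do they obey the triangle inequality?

For three segments to close into a triangle, no single side can be as long as the other two combined.
The longest side is 19, and 3 + 19 = 22 > 19.
A triangle can be formed.

Yes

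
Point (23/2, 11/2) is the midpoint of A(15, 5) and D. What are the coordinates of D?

Using the midpoint formula: M = ((x1 + x2)/2, (y1 + y2)/2)
We know M = (23/2, 11/2) and A = (15, 5)
For x: 23/2 = (15 + x2)/2, so x2 = 2*23/2 - 15 = 8
For y: 11/2 = (5 + y2)/2, so y2 = 2*11/2 - 5 = 6
D = (8, 6)

(8, 6)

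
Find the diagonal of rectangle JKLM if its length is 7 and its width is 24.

d = sqrt(7^2 + 24^2) = sqrt(625) = 25

25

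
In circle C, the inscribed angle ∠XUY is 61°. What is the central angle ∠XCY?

Central angle = 2 × 61° = 122° (inscribed angle theorem).

122°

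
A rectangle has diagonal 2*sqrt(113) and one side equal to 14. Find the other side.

b = sqrt(d^2 - a^2) = sqrt(452 - 196) = sqrt(256) = 16

16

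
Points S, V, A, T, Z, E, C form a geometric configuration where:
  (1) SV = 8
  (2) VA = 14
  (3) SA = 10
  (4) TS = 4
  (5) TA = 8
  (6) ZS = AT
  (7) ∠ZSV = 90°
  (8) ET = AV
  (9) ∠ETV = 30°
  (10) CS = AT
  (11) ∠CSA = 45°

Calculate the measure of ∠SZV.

From the given relations: ZS = AT = 8.
Step 1: By the law of cosines on triangle ZSV: ZV² = 8² + 8² − 2·8·8·cos(90°) = 128, so ZV = 8·√2.
Step 2: By the inverse law of cosines on triangle SZV: cos(∠SZV) = (8² + (8·√2)² − 8²) / (2·8·8·√2) = 128/181.02 = 0.7071, so ∠SZV = 45°.

Therefore, the measure of angle ∠SZV = 45°.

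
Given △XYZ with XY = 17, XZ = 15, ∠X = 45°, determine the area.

Area = (1/2)(17)(15) sin(45°) = (1/2)(17)(15)(sqrt(2)/2) = 255*sqrt(2)/4

255*sqrt(2)/4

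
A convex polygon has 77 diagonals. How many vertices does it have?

Using d = n(n - 3)/2, we solve 77 = n(n - 3)/2.
So n(n - 3) = 154.
Testing n = 14: 14 * 11 = 154 = 154. Correct.
The polygon has 14 sides.

14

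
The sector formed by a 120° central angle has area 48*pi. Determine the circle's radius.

Sector area A = πr² × θ/360, so r² = 360A / (πθ).
r² = 360 × 48*pi / (π × 120)
r² = 144
r = 12

12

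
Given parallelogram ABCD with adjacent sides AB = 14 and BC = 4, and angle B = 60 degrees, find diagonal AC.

Law of cosines: d^2 = 14^2 + 4^2 - 2(14)(4)cos(60°) = 156, so d = 2*sqrt(39).

2*sqrt(39)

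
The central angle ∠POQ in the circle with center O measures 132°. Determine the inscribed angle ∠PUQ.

An inscribed angle intercepts an arc from a point on the circle, while the central angle intercepts the same arc from the center.
The inscribed angle is always half the central angle: 132° / 2 = 66°.

66°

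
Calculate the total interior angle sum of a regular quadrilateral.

The sum of interior angles of an n-sided polygon is (n - 2) * 180.
For n = 4: (4 - 2) * 180 = 2 * 180 = 360 degrees.

360 degrees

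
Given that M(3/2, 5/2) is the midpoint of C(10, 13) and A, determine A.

Using the midpoint formula: M = ((x1 + x2)/2, (y1 + y2)/2)
We know M = (3/2, 5/2) and C = (10, 13)
For x: 3/2 = (10 + x2)/2, so x2 = 2*3/2 - 10 = -7
For y: 5/2 = (13 + y2)/2, so y2 = 2*5/2 - 13 = -8
A = (-7, -8)

(-7, -8)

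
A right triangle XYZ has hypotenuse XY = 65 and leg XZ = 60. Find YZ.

YZ = sqrt(65^2 - 60^2) = sqrt(625) = 25

25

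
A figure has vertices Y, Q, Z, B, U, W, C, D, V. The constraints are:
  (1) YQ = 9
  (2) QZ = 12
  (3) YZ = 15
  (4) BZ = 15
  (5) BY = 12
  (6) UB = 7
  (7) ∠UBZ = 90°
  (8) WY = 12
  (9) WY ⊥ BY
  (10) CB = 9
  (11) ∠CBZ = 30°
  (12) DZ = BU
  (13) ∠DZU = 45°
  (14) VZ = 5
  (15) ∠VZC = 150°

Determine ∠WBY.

Step 1: By the law of cosines on triangle BYW: BW² = 12² + 12² − 2·12·12·cos(90°) = 288, so BW = 12·√2.
Step 2: By the inverse law of cosines on triangle WBY: cos(∠WBY) = ((12·√2)² + 12² − 12²) / (2·12·√2·12) = 288/407.29 = 0.7071, so ∠WBY = 45°.

Therefore, the measure of angle ∠WBY = 45°.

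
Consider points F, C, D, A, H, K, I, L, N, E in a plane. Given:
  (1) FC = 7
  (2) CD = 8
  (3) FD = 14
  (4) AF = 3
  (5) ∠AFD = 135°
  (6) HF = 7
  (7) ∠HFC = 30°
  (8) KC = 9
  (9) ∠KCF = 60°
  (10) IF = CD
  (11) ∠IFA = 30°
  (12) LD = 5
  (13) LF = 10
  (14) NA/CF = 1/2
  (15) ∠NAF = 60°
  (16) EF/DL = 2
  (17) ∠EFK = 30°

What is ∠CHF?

Step 1: By the law of cosines on triangle HFC: HC² = 7² + 7² − 2·7·7·cos(30°) = 13.13, so HC ≈ 3.62.
Step 2: By the inverse law of cosines on triangle CHF: cos(∠CHF) = (3.62² + 7² − 7²) / (2·3.62·7) = 13.13/50.73 = 0.2588, so ∠CHF = 75°.

Therefore, the measure of angle ∠CHF = 75°.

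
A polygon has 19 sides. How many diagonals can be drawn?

The number of diagonals in an n-gon is n(n - 3)/2.
For n = 19: 19(19 - 3)/2 = 19 × 16 / 2 = 152.

152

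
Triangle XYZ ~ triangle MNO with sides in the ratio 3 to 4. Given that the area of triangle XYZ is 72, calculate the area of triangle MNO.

Area ratio = (3/4)^2 = 9/16. Area of MNO = 72 * 16/9 = 128.

128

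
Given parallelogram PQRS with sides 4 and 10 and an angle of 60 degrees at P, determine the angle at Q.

In a parallelogram, consecutive angles are supplementary (sum to 180°).
angle Q = 180 - angle P
angle Q = 180 - 60
angle Q = 120 degrees

120 degrees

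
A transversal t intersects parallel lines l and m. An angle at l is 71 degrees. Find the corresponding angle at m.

Corresponding angles formed by parallel lines and a transversal are equal.
The given angle is 71 degrees.
The corresponding angle = 71 degrees.

71 degrees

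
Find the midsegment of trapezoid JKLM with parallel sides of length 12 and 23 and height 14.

The midsegment of a trapezoid = (base1 + base2) / 2
midsegment = (12 + 23) / 2
midsegment = 35 / 2
midsegment = 35/2

35/2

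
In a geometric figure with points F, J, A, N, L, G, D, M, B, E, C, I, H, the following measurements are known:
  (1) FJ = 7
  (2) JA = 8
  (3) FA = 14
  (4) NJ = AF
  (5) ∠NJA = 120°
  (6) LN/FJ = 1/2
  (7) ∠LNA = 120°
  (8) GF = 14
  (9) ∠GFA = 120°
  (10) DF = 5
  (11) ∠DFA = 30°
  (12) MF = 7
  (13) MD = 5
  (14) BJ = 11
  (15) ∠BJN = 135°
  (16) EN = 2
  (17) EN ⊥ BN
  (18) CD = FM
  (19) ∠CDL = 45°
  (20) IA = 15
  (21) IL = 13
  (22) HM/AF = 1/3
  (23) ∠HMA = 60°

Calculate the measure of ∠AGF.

Step 1: By the law of cosines on triangle GFA: GA² = 14² + 14² − 2·14·14·cos(120°) = 588, so GA = 14·√3.
Step 2: By the inverse law of cosines on triangle AGF: cos(∠AGF) = ((14·√3)² + 14² − 14²) / (2·14·√3·14) = 588/678.96 = 0.866, so ∠AGF = 30°.

Therefore, the measure of angle ∠AGF = 30°.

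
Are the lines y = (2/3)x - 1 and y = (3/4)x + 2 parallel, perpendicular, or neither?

Slope of line 1: m1 = 2/3
Slope of line 2: m2 = 3/4
m1 != m2 and m1*m2 = 1/2 != -1. Neither.

Neither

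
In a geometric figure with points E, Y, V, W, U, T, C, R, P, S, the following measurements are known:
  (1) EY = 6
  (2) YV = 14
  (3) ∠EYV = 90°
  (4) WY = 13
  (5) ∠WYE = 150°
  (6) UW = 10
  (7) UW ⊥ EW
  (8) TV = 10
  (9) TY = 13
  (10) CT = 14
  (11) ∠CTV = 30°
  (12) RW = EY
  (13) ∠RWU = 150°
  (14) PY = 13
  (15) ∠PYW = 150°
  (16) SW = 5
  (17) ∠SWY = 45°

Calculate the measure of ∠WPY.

Step 1: By the law of cosines on triangle PYW: PW² = 13² + 13² − 2·13·13·cos(150°) = 630.72, so PW ≈ 25.11.
Step 2: By the inverse law of cosines on triangle WPY: cos(∠WPY) = (25.11² + 13² − 13²) / (2·25.11·13) = 630.72/652.97 = 0.9659, so ∠WPY = 15°.

Therefore, the measure of angle ∠WPY = 15°.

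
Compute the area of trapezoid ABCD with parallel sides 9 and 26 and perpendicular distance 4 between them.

Area of a trapezoid = (base1 + base2) * height / 2
Area = (9 + 26) * 4 / 2
Area = 35 * 4 / 2
Area = 140 / 2
Area = 70

70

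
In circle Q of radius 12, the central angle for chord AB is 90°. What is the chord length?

Chord length = 2r sin(θ/2)
= 2 × 12 × sin(90°/2)
= 2 × 12 × sin(45°)
= 12*sqrt(2)

12*sqrt(2)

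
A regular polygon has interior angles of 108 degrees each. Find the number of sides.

Each interior angle of a regular n-gon is (n - 2) * 180 / n.
Setting this equal to 108:
(n - 2) * 180 / n = 108
Each exterior angle = 180 - 108 = 72 degrees.
Since exterior angles sum to 360: n = 360 / 72 = 5.

5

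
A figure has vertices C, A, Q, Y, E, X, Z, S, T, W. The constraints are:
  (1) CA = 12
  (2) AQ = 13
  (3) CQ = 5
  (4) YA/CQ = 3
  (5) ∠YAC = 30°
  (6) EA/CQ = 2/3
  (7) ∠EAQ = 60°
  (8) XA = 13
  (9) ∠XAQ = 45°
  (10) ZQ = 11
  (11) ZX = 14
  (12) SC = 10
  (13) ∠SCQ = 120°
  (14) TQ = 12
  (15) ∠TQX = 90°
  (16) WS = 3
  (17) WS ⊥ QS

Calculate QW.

Step 1: By the law of cosines on triangle SCQ: SQ² = 10² + 5² − 2·10·5·cos(120°) = 175, so SQ = 5·√7.
Step 2: By the law of cosines on triangle QSW: QW² = (5·√7)² + 3² − 2·5·√7·3·cos(90°) = 184, so QW = 2·√46.

Therefore, the length of QW = 2·√46.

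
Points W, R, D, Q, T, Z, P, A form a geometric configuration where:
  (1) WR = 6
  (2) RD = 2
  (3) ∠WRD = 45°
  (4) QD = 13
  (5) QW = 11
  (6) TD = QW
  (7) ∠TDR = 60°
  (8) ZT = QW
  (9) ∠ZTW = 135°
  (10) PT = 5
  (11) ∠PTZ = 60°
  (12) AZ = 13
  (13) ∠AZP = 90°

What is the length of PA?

From the given relations: ZT = QW = 11.
Step 1: By the law of cosines on triangle ZTP: ZP² = 11² + 5² − 2·11·5·cos(60°) = 91, so ZP = √91.
Step 2: By the law of cosines on triangle PZA: PA² = √91² + 13² − 2·√91·13·cos(90°) = 260, so PA = 2·√65.

Therefore, the length of PA = 2·√65.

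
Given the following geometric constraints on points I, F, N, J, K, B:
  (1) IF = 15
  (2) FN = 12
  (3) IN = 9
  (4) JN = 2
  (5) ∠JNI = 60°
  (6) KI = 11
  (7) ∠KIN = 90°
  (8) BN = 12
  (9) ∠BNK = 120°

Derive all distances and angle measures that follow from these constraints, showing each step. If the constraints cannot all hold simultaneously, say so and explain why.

The constraints are consistent.

Step 1: From IN = 9, NJ = 2, and ∠INJ = 60°, by the law of cosines:
  IJ² = IN² + NJ² - 2·IN·NJ·cos(60°) = 81 + 4 - 18 = 67
  IJ = √67

Step 2: From NI = 9, IK = 11, and ∠NIK = 90°, by the law of cosines:
  NK² = NI² + IK² - 2·NI·IK·cos(90°) = 81 + 121 - 0 = 202
  NK ≈ 14.21

Step 3: From IF = 15, IN = 9, FN = 12, by the inverse law of cosines:
  cos(∠FIN) = (IF² + IN² - FN²) / (2·IF·IN)
  ∠FIN = 53.13°

Step 4: From FI = 15, FN = 12, IN = 9, by the inverse law of cosines:
  cos(∠IFN) = (FI² + FN² - IN²) / (2·FI·FN)
  ∠IFN = 36.87°

Step 5: From NF = 12, NI = 9, FI = 15, by the inverse law of cosines:
  cos(∠FNI) = (NF² + NI² - FI²) / (2·NF·NI)
  ∠FNI = 90°

Step 6: From KN = 14.21, NB = 12, and ∠KNB = 120°, by the law of cosines:
  KB² = KN² + NB² - 2·KN·NB·cos(120°) = 202 + 144 + 170.6 = 516.6
  KB ≈ 22.73

Step 7: From IJ = √67, IN = 9, JN = 2, by the inverse law of cosines:
  cos(∠JIN) = (IJ² + IN² - JN²) / (2·IJ·IN)
  ∠JIN = 12.22°

Step 8: From NI = 9, NK = 14.21, IK = 11, by the inverse law of cosines:
  cos(∠INK) = (NI² + NK² - IK²) / (2·NI·NK)
  ∠INK = 50.71°

Step 9: From JI = √67, JN = 2, IN = 9, by the inverse law of cosines:
  cos(∠IJN) = (JI² + JN² - IN²) / (2·JI·JN)
  ∠IJN = 107.78°

Step 10: From KI = 11, KN = 14.21, IN = 9, by the inverse law of cosines:
  cos(∠IKN) = (KI² + KN² - IN²) / (2·KI·KN)
  ∠IKN = 39.29°

Step 11: From KB = 22.73, KN = 14.21, BN = 12, by the inverse law of cosines:
  cos(∠BKN) = (KB² + KN² - BN²) / (2·KB·KN)
  ∠BKN = 27.21°

Step 12: From BK = 22.73, BN = 12, KN = 14.21, by the inverse law of cosines:
  cos(∠KBN) = (BK² + BN² - KN²) / (2·BK·BN)
  ∠KBN = 32.79°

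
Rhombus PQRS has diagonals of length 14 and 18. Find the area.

Area = (14 * 18) / 2 = 252 / 2 = 126

126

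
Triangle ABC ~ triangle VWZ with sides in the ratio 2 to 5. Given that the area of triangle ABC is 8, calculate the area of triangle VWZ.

For similar figures, the area ratio equals the square of the side ratio.
Side ratio (ABC to VWZ) = 2:5, so area ratio = 2^2:5^2 = 4:25.
If the area of ABC is 8, then the area of VWZ = 8 * (25/4) = 50.

50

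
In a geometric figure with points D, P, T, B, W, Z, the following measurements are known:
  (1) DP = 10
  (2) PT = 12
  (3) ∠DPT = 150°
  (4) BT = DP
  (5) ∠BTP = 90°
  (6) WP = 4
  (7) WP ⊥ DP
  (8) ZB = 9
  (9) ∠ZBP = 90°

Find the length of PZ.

From the given relations: BT = DP = 10.
Step 1: By the law of cosines on triangle BTP: BP² = 10² + 12² − 2·10·12·cos(90°) = 244, so BP = 2·√61.
Step 2: By the law of cosines on triangle PBZ: PZ² = (2·√61)² + 9² − 2·2·√61·9·cos(90°) = 325, so PZ = 5·√13.

Therefore, the length of PZ = 5·√13.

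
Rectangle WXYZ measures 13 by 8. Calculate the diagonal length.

d = sqrt(13^2 + 8^2) = sqrt(233)

sqrt(233)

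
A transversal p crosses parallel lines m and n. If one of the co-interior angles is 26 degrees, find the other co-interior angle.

Co-interior angles (same-side interior) formed by parallel lines and a transversal are supplementary (sum to 180 degrees).
The given angle is 26 degrees.
The co-interior angle = 180 - 26 = 154 degrees.

154 degrees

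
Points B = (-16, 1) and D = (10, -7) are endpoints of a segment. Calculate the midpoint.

The midpoint is the point halfway along the segment.
Move half the horizontal distance: -16 + (10 - -16)/2 = -16 + 26/2 = -3
Move half the vertical distance: 1 + (-7 - 1)/2 = 1 + -8/2 = -3
Midpoint = (-3, -3)

(-3, -3)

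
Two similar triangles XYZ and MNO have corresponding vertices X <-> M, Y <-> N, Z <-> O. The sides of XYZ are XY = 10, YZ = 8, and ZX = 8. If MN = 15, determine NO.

k = 15/10 = 3/2. NO = 3/2 * 8 = 12.

12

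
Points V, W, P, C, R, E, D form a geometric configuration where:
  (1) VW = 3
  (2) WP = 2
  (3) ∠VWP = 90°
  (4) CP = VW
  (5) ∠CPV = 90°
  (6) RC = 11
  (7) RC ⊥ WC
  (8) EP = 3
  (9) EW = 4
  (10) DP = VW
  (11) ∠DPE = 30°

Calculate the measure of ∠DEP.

From the given relations: DP = VW = 3.
Step 1: By the law of cosines on triangle EPD: ED² = 3² + 3² − 2·3·3·cos(30°) = 2.41, so ED ≈ 1.55.
Step 2: By the inverse law of cosines on triangle DEP: cos(∠DEP) = (1.55² + 3² − 3²) / (2·1.55·3) = 2.41/9.32 = 0.2588, so ∠DEP = 75°.

Therefore, the measure of angle ∠DEP = 75°.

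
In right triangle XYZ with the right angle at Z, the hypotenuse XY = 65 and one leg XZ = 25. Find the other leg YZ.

Rearranging the Pythagorean theorem to solve for the unknown leg:
leg^2 = hypotenuse^2 - known_leg^2 = 4225 - 625 = 3600
leg = sqrt(3600) = 60.

60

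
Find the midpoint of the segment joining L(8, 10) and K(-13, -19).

The midpoint is the average of the coordinates:
x: (8 + -13)/2 = -5/2
y: (10 + -19)/2 = -9/2
Midpoint = (-5/2, -9/2)

(-5/2, -9/2)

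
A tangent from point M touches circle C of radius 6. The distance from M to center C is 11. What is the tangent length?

tangent = √(d² - r²) = √(11² - 6²) = √(121 - 36) = √85 = sqrt(85)

sqrt(85)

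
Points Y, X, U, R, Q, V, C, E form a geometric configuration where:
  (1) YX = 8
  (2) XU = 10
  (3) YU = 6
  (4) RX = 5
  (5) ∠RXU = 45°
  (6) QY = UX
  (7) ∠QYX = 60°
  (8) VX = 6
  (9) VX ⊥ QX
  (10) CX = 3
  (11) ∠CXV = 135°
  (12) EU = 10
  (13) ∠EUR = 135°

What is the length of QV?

From the given relations: QY = UX = 10.
Step 1: By the law of cosines on triangle XYQ: XQ² = 8² + 10² − 2·8·10·cos(60°) = 84, so XQ = 2·√21.
Step 2: By the law of cosines on triangle QXV: QV² = (2·√21)² + 6² − 2·2·√21·6·cos(90°) = 120, so QV = 2·√30.

Therefore, the length of QV = 2·√30.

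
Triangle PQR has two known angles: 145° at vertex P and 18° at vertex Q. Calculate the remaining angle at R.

angle R = 180 - 145 - 18 = 17 degrees.

17 degrees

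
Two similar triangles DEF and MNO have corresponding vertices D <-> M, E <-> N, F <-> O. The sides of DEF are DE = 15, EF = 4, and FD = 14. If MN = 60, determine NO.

k = 60/15 = 4. NO = 4 * 4 = 16.

16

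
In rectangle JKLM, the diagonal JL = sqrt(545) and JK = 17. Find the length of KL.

Using the Pythagorean theorem: d^2 = a^2 + b^2
b^2 = d^2 - a^2
b^2 = 545 - 289
b^2 = 256
b = sqrt(256) = 16

16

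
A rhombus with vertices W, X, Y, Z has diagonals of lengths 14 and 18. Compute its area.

Area of a rhombus = (d1 * d2) / 2
Area = (14 * 18) / 2
Area = 252 / 2
Area = 126

126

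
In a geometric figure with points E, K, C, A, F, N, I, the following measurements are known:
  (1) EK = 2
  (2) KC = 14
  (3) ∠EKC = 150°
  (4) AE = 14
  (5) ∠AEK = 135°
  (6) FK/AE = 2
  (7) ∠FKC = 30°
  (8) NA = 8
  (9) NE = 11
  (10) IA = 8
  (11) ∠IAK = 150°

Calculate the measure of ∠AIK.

Step 1: By the law of cosines on triangle KEA: KA² = 2² + 14² − 2·2·14·cos(135°) = 239.6, so KA ≈ 15.48.
Step 2: By the law of cosines on triangle IAK: IK² = 8² + 15.48² − 2·8·15.48·cos(150°) = 518.08, so IK ≈ 22.76.
Step 3: By the inverse law of cosines on triangle AIK: cos(∠AIK) = (8² + 22.76² − 15.48²) / (2·8·22.76) = 342.48/364.18 = 0.9404, so ∠AIK = 19.88°.

Therefore, the measure of angle ∠AIK = 19.88°.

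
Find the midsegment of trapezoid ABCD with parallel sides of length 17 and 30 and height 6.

The midsegment of a trapezoid = (base1 + base2) / 2
midsegment = (17 + 30) / 2
midsegment = 47 / 2
midsegment = 47/2

47/2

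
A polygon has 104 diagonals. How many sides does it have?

Using d = n(n - 3)/2, we solve 104 = n(n - 3)/2.
So n(n - 3) = 208.
Testing n = 16: 16 * 13 = 208 = 208. Correct.
The polygon has 16 sides.

16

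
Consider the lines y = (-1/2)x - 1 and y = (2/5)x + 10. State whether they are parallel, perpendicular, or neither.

Slope of line 1: m1 = -1/2
Slope of line 2: m2 = 2/5
m1 != m2 (-1/2 != 2/5), so not parallel.
m1 * m2 = (-1/2) * (2/5) = -1/5 != -1, so not perpendicular.
The lines are neither parallel nor perpendicular.

Neither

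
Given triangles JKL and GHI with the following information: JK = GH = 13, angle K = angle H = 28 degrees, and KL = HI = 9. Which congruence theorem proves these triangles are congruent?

The given information matches SAS: Two pairs of corresponding sides and the included angle are equal (Side-Angle-Side).

SAS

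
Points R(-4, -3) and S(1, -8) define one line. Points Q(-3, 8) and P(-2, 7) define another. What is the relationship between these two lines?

Slope of line 1: m1 = (-8 - -3)/(1 - -4) = -5/5 = -1
Slope of line 2: m2 = (7 - 8)/(-2 - -3) = -1/1 = -1
Two lines are parallel if and only if they have equal slopes (or both are vertical).
Here m1 = m2 = -1, confirming the lines are parallel.

Parallel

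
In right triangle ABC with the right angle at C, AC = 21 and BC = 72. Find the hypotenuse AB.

AB = sqrt(21^2 + 72^2) = sqrt(5625) = 75

75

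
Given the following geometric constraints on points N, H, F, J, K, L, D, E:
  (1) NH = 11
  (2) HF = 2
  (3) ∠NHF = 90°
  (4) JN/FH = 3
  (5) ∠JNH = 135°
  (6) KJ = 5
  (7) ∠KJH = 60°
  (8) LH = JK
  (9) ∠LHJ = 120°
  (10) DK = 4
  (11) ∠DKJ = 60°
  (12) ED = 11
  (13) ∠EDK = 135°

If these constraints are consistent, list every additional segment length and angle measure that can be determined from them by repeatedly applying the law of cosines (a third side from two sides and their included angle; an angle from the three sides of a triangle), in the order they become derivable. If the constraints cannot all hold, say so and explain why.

The constraints are consistent. Derivable facts, in order:
After 1 step:
- HJ ≈ 15.82
- JD = √21
- KE ≈ 14.11
- NF = 5·√5
After 2 steps:
- HK ≈ 14.01
- JL ≈ 18.83
- ∠DEK = 11.56°
- ∠DJK = 49.11°
- ∠DKE = 33.44°
- ∠FNH = 10.3°
- ∠HFN = 79.7°
- ∠HJN = 29.45°
- ∠JDK = 70.89°
- ∠JHN = 15.55°
After 3 steps:
- ∠HJL = 13.3°
- ∠HKJ = 101.99°
- ∠HLJ = 46.7°
- ∠JHK = 18.01°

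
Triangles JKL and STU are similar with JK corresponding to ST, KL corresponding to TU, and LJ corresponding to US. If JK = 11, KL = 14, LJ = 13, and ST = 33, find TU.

Similar triangles have proportional sides. Setting up the proportion:
ST / JK = TU / KL
33 / 11 = TU / 14
TU = 14 * 33 / 11 = 42.

42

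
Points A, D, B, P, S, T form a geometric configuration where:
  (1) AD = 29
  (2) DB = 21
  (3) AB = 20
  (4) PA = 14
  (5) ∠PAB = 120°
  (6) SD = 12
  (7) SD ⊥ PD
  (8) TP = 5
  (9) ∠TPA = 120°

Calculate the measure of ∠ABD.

Step 1: By the inverse law of cosines on triangle ABD: cos(∠ABD) = (20² + 21² − 29²) / (2·20·21) = 0/840 = 0, so ∠ABD = 90°.

Therefore, the measure of angle ∠ABD = 90°.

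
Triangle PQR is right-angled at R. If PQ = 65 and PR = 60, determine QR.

By the Pythagorean theorem: QR^2 = PQ^2 - PR^2
QR^2 = 65^2 - 60^2 = 4225 - 3600 = 625
QR = sqrt(625) = 25

25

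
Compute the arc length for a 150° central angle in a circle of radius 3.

Arc length = 2πr × θ/360
= 2π × 3 × 5/12
= 5*pi/2

5*pi/2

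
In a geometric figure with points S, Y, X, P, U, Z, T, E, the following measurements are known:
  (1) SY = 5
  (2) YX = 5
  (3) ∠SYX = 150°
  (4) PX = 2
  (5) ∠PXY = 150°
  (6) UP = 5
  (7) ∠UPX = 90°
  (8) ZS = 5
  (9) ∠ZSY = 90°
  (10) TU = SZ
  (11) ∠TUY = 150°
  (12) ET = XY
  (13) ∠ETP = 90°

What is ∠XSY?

Step 1: By the law of cosines on triangle SYX: SX² = 5² + 5² − 2·5·5·cos(150°) = 93.3, so SX ≈ 9.66.
Step 2: By the inverse law of cosines on triangle XSY: cos(∠XSY) = (9.66² + 5² − 5²) / (2·9.66·5) = 93.3/96.59 = 0.9659, so ∠XSY = 15°.

Therefore, the measure of angle ∠XSY = 15°.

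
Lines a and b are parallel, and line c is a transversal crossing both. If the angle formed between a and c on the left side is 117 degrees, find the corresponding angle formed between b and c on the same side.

Corresponding angles are equal: 117 degrees.

117 degrees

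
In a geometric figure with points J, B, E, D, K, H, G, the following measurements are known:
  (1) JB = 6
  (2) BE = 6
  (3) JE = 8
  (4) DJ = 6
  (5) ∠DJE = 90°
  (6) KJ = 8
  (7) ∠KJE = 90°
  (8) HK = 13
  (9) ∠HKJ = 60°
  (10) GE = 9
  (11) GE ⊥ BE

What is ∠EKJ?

Step 1: By the law of cosines on triangle KJE: KE² = 8² + 8² − 2·8·8·cos(90°) = 128, so KE = 8·√2.
Step 2: By the inverse law of cosines on triangle EKJ: cos(∠EKJ) = ((8·√2)² + 8² − 8²) / (2·8·√2·8) = 128/181.02 = 0.7071, so ∠EKJ = 45°.

Therefore, the measure of angle ∠EKJ = 45°.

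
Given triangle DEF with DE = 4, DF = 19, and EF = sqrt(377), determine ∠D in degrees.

When all three sides of a triangle are known, the law of cosines can be rearranged to find any angle.
cos(C) = (a² + b² - c²) / (2ab) gives cos(D) = 0.
Taking the inverse cosine: D = 90°.

90°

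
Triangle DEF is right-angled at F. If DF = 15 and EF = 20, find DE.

By the Pythagorean theorem: DE^2 = DF^2 + EF^2
DE^2 = 15^2 + 20^2 = 225 + 400 = 625
DE = sqrt(625) = 25

25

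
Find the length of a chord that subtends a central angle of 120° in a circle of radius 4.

Chord length = 2r sin(θ/2)
= 2 × 4 × sin(120°/2)
= 2 × 4 × sin(60°)
= 4*sqrt(3)

4*sqrt(3)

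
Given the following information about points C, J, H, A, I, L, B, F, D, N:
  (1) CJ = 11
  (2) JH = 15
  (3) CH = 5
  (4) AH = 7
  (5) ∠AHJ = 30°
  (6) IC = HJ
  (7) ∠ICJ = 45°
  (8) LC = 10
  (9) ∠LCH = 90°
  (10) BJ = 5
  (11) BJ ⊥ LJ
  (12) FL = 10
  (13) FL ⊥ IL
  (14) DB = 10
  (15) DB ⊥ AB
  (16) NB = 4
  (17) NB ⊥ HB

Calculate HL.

Step 1: By the law of cosines on triangle HCL: HL² = 5² + 10² − 2·5·10·cos(90°) = 125, so HL = 5·√5.

Therefore, the length of HL = 5·√5.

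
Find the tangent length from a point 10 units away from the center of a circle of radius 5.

The tangent, radius, and line from the external point to the center form a right triangle.
The right angle is where the tangent meets the radius.
By the Pythagorean theorem: tangent² + 5² = 10²
tangent² = 100 - 25 = 75
tangent = 5*sqrt(3)

5*sqrt(3)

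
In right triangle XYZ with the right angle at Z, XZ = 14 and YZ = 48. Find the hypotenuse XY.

XY = sqrt(14^2 + 48^2) = sqrt(2500) = 50

50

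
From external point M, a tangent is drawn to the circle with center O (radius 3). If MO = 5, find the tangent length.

Let T be the point of tangency. Then OT ⊥ MT (radius ⊥ tangent).
In right triangle OTM: OM² = OT² + MT²
5² = 3² + MT²
MT² = 16, MT = 4

4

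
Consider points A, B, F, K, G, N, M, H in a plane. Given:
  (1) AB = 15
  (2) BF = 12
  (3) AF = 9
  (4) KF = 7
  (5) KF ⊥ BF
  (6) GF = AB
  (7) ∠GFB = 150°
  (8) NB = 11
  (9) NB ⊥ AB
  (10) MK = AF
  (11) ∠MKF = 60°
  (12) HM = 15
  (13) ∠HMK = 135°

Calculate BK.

Step 1: By the law of cosines on triangle BFK: BK² = 12² + 7² − 2·12·7·cos(90°) = 193, so BK = √193.

Therefore, the length of BK = √193.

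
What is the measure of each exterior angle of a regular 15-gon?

Each exterior angle of a regular n-gon is 360 / n.
For n = 15: 360 / 15 = 24 degrees.

24 degrees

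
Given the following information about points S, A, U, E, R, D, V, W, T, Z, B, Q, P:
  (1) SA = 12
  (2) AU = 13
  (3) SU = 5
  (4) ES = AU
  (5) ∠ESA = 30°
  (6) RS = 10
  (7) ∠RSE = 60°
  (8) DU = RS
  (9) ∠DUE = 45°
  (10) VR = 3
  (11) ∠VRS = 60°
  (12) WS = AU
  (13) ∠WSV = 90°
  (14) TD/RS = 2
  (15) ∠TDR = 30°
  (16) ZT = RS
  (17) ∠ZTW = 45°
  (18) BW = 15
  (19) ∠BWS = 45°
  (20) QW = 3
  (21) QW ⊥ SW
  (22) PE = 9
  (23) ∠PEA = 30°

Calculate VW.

From the given relations: WS = AU = 13.
Step 1: By the law of cosines on triangle SRV: SV² = 10² + 3² − 2·10·3·cos(60°) = 79, so SV = √79.
Step 2: By the law of cosines on triangle VSW: VW² = √79² + 13² − 2·√79·13·cos(90°) = 248, so VW = 2·√62.

Therefore, the length of VW = 2·√62.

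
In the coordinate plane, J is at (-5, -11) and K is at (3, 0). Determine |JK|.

The horizontal distance is |3 - -5| = 8 and the vertical distance is |0 - -11| = 11.
By the Pythagorean theorem, d = sqrt(8^2 + 11^2) = sqrt(185).

sqrt(185)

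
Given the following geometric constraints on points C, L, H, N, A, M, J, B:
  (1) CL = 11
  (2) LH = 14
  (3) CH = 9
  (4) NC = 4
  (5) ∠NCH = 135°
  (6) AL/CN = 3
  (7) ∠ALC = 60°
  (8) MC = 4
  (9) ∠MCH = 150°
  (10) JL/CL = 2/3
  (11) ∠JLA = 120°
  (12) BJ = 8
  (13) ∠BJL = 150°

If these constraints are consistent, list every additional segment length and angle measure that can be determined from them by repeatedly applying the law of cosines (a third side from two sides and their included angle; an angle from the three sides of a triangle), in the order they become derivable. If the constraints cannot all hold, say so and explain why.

The constraints are consistent. Derivable facts, in order:
After 1 step:
- AJ ≈ 16.9
- CA = √133
- HM ≈ 12.62
- HN ≈ 12.16
- LB ≈ 14.81
- ∠CHL = 51.75°
- ∠CLH = 39.98°
- ∠HCL = 88.26°
After 2 steps:
- ∠ACL = 64.31°
- ∠AJL = 37.93°
- ∠BLJ = 15.67°
- ∠CAL = 55.69°
- ∠CHM = 9.12°
- ∠CHN = 13.45°
- ∠CMH = 20.88°
- ∠CNH = 31.55°
- ∠JAL = 22.07°
- ∠JBL = 14.33°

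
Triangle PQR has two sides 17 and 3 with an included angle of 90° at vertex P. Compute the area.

Area = (1/2) * PQ * PR * sin(P)
Area = (1/2) * 17 * 3 * sin(90°)
Area = (1/2) * 17 * 3 * 1
Area = 51/2

51/2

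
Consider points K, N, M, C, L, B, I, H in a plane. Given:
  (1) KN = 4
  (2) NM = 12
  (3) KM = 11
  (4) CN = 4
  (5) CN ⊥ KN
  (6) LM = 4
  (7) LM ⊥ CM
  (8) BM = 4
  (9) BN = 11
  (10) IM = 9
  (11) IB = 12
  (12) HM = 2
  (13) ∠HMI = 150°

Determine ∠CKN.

Step 1: By the law of cosines on triangle KNC: KC² = 4² + 4² − 2·4·4·cos(90°) = 32, so KC = 4·√2.
Step 2: By the inverse law of cosines on triangle CKN: cos(∠CKN) = ((4·√2)² + 4² − 4²) / (2·4·√2·4) = 32/45.25 = 0.7071, so ∠CKN = 45°.

Therefore, the measure of angle ∠CKN = 45°.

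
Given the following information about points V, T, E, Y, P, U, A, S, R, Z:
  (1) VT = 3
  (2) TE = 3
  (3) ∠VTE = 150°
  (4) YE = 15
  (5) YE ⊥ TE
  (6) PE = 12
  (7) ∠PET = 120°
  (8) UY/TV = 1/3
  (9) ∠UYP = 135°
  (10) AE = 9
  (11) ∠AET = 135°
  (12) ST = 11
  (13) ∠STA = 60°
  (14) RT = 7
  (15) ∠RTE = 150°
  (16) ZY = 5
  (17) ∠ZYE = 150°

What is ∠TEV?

Step 1: By the law of cosines on triangle ETV: EV² = 3² + 3² − 2·3·3·cos(150°) = 33.59, so EV ≈ 5.8.
Step 2: By the inverse law of cosines on triangle TEV: cos(∠TEV) = (3² + 5.8² − 3²) / (2·3·5.8) = 33.59/34.77 = 0.9659, so ∠TEV = 15°.

Therefore, the measure of angle ∠TEV = 15°.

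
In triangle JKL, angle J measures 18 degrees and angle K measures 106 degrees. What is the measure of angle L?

angle L = 180 - 18 - 106 = 56 degrees.

56 degrees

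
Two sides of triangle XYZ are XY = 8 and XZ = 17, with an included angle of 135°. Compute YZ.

When two sides and the included angle are known, the law of cosines gives the third side.
c^2 = a^2 + b^2 - 2ab cos(C) generalizes the Pythagorean theorem to non-right triangles.
Here: YZ^2 = 64 + 289 - 272*(-sqrt(2)/2) = 136*sqrt(2) + 353
YZ = sqrt(136*sqrt(2) + 353)

sqrt(136*sqrt(2) + 353)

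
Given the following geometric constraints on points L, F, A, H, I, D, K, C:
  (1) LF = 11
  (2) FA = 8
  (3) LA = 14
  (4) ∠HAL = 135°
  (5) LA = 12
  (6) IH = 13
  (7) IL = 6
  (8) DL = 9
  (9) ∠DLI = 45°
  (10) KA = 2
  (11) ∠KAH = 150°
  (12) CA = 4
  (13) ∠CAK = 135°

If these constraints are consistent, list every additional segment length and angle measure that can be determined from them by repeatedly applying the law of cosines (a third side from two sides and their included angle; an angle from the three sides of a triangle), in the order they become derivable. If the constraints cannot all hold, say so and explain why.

These constraints are not satisfiable: (3) LA = 14 and (5) LA = 12 assign two different lengths to the same segment. No planar figure meets all of them, so nothing further can be derived.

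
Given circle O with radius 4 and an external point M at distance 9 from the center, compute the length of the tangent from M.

Let T be the point of tangency. Then OT ⊥ MT (radius ⊥ tangent).
In right triangle OTM: OM² = OT² + MT²
9² = 4² + MT²
MT² = 65, MT = sqrt(65)

sqrt(65)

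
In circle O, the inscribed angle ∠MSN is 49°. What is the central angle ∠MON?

By the inscribed angle theorem, the central angle is twice the inscribed angle.
Central angle = 2 × 49° = 98°

98°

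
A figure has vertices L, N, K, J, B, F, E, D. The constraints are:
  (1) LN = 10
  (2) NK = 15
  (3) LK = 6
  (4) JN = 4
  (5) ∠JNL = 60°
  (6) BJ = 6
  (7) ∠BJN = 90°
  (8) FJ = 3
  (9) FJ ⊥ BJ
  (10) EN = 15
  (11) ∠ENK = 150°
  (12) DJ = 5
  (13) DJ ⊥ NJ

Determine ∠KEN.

Step 1: By the law of cosines on triangle ENK: EK² = 15² + 15² − 2·15·15·cos(150°) = 839.71, so EK ≈ 28.98.
Step 2: By the inverse law of cosines on triangle KEN: cos(∠KEN) = (28.98² + 15² − 15²) / (2·28.98·15) = 839.71/869.33 = 0.9659, so ∠KEN = 15°.

Therefore, the measure of angle ∠KEN = 15°.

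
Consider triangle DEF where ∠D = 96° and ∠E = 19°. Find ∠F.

angle F = 180 - 96 - 19 = 65 degrees.

65 degrees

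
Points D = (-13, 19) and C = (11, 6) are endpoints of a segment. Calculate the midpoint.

The midpoint is the average of the coordinates:
x: (-13 + 11)/2 = -1
y: (19 + 6)/2 = 25/2
Midpoint = (-1, 25/2)

(-1, 25/2)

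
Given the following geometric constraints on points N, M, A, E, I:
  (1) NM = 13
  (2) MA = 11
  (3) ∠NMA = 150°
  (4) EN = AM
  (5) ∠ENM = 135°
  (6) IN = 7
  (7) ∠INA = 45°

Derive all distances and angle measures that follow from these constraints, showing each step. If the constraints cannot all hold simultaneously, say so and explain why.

The constraints are consistent.

From the given relations:
  EN = AM = 11

Step 1: From NM = 13, MA = 11, and ∠NMA = 150°, by the law of cosines:
  NA² = NM² + MA² - 2·NM·MA·cos(150°) = 169 + 121 + 247.7 = 537.7
  NA ≈ 23.19

Step 2: From MN = 13, NE = 11, and ∠MNE = 135°, by the law of cosines:
  ME² = MN² + NE² - 2·MN·NE·cos(135°) = 169 + 121 + 202.2 = 492.2
  ME ≈ 22.19

Step 3: From AN = 23.19, NI = 7, and ∠ANI = 45°, by the law of cosines:
  AI² = AN² + NI² - 2·AN·NI·cos(45°) = 537.7 + 49 - 229.5 = 357.1
  AI ≈ 18.9

Step 4: From NA = 23.19, NM = 13, AM = 11, by the inverse law of cosines:
  cos(∠ANM) = (NA² + NM² - AM²) / (2·NA·NM)
  ∠ANM = 13.72°

Step 5: From ME = 22.19, MN = 13, EN = 11, by the inverse law of cosines:
  cos(∠EMN) = (ME² + MN² - EN²) / (2·ME·MN)
  ∠EMN = 20.52°

Step 6: From AM = 11, AN = 23.19, MN = 13, by the inverse law of cosines:
  cos(∠MAN) = (AM² + AN² - MN²) / (2·AM·AN)
  ∠MAN = 16.28°

Step 7: From EM = 22.19, EN = 11, MN = 13, by the inverse law of cosines:
  cos(∠MEN) = (EM² + EN² - MN²) / (2·EM·EN)
  ∠MEN = 24.48°

Step 8: From AI = 18.9, AN = 23.19, IN = 7, by the inverse law of cosines:
  cos(∠IAN) = (AI² + AN² - IN²) / (2·AI·AN)
  ∠IAN = 15.18°

Step 9: From IA = 18.9, IN = 7, AN = 23.19, by the inverse law of cosines:
  cos(∠AIN) = (IA² + IN² - AN²) / (2·IA·IN)
  ∠AIN = 119.82°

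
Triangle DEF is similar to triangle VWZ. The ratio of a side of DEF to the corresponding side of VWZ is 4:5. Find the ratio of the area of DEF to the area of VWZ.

Area scales with the square of linear dimensions. If every length is multiplied by 4/5, then the area is multiplied by (4/5)^2 = 16/25.
The area ratio is 16:25.

16:25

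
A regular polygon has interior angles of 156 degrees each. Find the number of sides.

Each interior angle of a regular n-gon is (n - 2) * 180 / n.
Setting this equal to 156:
(n - 2) * 180 / n = 156
Each exterior angle = 180 - 156 = 24 degrees.
Since exterior angles sum to 360: n = 360 / 24 = 15.

15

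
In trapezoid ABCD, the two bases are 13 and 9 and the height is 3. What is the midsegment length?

The midsegment of a trapezoid = (base1 + base2) / 2
midsegment = (13 + 9) / 2
midsegment = 22 / 2
midsegment = 11

11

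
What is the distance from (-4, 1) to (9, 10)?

d = sqrt((9 - -4)^2 + (10 - 1)^2)
d = sqrt(13^2 + 9^2)
d = sqrt(169 + 81)
d = sqrt(250) = 5*sqrt(10)

5*sqrt(10)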